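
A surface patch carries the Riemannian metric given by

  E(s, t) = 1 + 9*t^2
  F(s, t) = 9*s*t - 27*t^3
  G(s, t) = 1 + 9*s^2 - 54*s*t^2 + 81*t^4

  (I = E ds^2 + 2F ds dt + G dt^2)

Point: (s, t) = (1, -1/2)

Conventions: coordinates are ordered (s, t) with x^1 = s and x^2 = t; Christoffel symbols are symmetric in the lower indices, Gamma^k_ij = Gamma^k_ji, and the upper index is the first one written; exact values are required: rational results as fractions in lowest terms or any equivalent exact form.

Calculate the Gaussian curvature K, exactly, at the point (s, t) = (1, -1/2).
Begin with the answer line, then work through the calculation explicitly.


Answer: K = -2304/3721

E = 13/4, F = -9/8, G = 25/16, EG - F^2 = 61/16 at the point
E_s = 0, E_t = -9, F_s = -9/2, F_t = -45/4, G_s = 9/2, G_t = 27/2
E_tt = 18, F_st = 9, G_ss = 18
Brioschi: K = (det M1 - det M2) / (EG - F^2)^2 with the standard first/second-derivative matrices M1, M2.
M1 = [[-E_tt/2 + F_st - G_ss/2, E_s/2, F_s - E_t/2], [F_t - G_s/2, E, F], [G_t/2, F, G]] = [[-9, 0, 0], [-27/2, 13/4, -9/8], [27/4, -9/8, 25/16]]; det M1 = -549/16
M2 = [[0, E_t/2, G_s/2], [E_t/2, E, F], [G_s/2, F, G]] = [[0, -9/2, 9/4], [-9/2, 13/4, -9/8], [9/4, -9/8, 25/16]]; det M2 = -405/16
det M1 - det M2 = -9; K = -9 / (61/16)^2 = -2304/3721


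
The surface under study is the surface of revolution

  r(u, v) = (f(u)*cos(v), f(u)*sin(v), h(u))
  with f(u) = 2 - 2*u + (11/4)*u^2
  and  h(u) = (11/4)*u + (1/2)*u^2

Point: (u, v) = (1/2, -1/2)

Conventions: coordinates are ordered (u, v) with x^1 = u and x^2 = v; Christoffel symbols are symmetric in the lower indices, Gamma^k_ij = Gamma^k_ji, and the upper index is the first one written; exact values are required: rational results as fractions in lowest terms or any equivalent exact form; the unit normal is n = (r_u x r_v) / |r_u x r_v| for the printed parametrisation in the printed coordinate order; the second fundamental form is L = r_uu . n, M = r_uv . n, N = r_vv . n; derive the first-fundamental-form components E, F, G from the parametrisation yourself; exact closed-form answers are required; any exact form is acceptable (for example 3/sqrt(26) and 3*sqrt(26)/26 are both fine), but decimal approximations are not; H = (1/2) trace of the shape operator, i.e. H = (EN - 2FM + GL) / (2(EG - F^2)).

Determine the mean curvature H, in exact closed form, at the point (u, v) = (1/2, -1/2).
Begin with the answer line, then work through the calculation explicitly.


Answer: H = 929*sqrt(178)/213867

f = 27/16, f' = 3/4, f'' = 11/2, h' = 13/4, h'' = 1
E = 89/8, F = 0, G = 729/256; answer radicand W^2 = 89/8
unnormalised second-form numerators: l = -137/8, m = 0, n = 351/64; L = l/sqrt(89/8), and similarly M = m/sqrt(W^2), N = n/sqrt(W^2)
H = (E*n - 2*F*m + G*l) / (2*(EG - F^2)*sqrt(W^2)); E*n - 2*F*m + G*l = 25083/2048, EG - F^2 = 64881/2048, so H = (929/4806)/sqrt(89/8)


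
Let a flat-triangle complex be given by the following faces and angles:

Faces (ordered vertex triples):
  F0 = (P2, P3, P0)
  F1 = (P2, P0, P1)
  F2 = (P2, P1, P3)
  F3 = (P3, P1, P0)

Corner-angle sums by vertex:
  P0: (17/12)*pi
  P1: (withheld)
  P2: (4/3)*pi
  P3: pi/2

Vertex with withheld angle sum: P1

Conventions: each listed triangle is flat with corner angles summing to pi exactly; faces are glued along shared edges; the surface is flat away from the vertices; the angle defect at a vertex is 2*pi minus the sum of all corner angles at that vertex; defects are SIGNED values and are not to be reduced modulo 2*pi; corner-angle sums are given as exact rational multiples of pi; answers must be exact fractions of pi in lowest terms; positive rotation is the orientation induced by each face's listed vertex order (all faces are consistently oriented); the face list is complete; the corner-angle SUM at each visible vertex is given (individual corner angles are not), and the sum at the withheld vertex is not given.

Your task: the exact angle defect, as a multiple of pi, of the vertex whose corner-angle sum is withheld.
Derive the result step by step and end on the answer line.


V = 4, E = 6, F = 4; chi = V - E + F = 2
Gauss-Bonnet: total defect = 2*pi*chi = 4*pi; visible defects sum to (11/4)*pi

Answer: defect(P1) = (5/4)*pi


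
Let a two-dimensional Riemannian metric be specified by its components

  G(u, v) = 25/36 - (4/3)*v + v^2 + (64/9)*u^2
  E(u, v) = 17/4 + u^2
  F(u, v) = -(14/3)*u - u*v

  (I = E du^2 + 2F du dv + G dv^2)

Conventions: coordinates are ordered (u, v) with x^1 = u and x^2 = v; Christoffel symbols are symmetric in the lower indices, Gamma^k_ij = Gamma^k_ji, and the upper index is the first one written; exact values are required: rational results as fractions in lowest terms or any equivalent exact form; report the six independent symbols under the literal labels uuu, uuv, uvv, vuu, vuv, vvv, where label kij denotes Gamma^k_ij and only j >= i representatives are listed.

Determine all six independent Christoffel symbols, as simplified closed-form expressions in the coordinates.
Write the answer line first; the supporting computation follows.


Answer: Gamma_uuu = (1024*u^3 - 1536*u*v - 3036*u)/(1024*u^4 - 1536*u^2*v + 1316*u^2 + 612*v^2 - 816*v + 425), Gamma_uuv = (3072*u^2*v + 14336*u^2)/(3072*u^4 - 4608*u^2*v + 3948*u^2 + 1836*v^2 - 2448*v + 1275), Gamma_uvv = (-74752*u^3 - 9216*u*v^2 + 19200*u*v - 11332*u)/(9216*u^4 - 13824*u^2*v + 11844*u^2 + 5508*v^2 - 7344*v + 3825), Gamma_vuu = (-612*v - 2856)/(1024*u^4 - 1536*u^2*v + 1316*u^2 + 612*v^2 - 816*v + 425), Gamma_vuv = (1024*u^3 + 4352*u)/(1024*u^4 - 1536*u^2*v + 1316*u^2 + 612*v^2 - 816*v + 425), Gamma_vvv = (-3072*u^2*v - 16640*u^2 + 1836*v - 1224)/(3072*u^4 - 4608*u^2*v + 3948*u^2 + 1836*v^2 - 2448*v + 1275)

E = 17/4 + u^2; F = -(14/3)*u - u*v; G = 25/36 - (4/3)*v + v^2 + (64/9)*u^2
Gamma^k_ij = (1/2) g^{kl} (d_i g_jl + d_j g_il - d_l g_ij), with g^inv = (1/(EG-F^2)) [[G, -F], [-F, E]]
first partials: E_u = 2*u, E_v = 0, F_u = -14/3 - v, F_v = -u, G_u = (128/9)*u, G_v = -4/3 + 2*v
D = EG - F^2 = 425/144 - (17/3)*v + (17/4)*v^2 + (329/36)*u^2 - (32/3)*u^2*v + (64/9)*u^4
expanded: Gamma^u_uu = (G E_u - 2F F_u + F E_v)/(2D), Gamma^u_uv = (G E_v - F G_u)/(2D), Gamma^u_vv = (2G F_v - G G_u - F G_v)/(2D), Gamma^v_uu = (2E F_u - E E_v - F E_u)/(2D), Gamma^v_uv = (E G_u - F E_v)/(2D), Gamma^v_vv = (E G_v - 2F F_v + F G_u)/(2D); substitute and cancel common factors


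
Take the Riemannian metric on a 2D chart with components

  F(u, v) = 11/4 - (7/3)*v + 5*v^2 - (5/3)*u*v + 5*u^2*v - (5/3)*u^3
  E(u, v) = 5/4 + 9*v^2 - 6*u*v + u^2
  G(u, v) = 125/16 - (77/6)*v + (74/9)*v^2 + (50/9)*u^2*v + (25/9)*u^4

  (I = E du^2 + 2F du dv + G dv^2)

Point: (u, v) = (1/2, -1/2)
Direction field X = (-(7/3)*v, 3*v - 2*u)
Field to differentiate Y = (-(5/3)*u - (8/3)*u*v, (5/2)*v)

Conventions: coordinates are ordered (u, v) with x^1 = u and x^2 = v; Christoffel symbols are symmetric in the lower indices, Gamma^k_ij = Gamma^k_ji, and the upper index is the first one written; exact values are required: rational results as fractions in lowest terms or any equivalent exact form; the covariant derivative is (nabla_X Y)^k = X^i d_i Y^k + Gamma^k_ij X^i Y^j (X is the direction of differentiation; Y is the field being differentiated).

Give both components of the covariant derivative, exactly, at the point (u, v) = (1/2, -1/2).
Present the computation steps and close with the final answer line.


E = 21/4, F = 19/4, G = 1135/72 at the point
E_u = 4, E_v = -12, F_u = -35/12, F_v = -83/12, G_u = -25/18, G_v = -59/3
EG - F^2 = 5779/96;  g^inv = (96/5779) * [[1135/72, -19/4], [-19/4, 21/4]]
first-kind symbols [ij,l] = (1/2)(d_i g_jl + d_j g_il - d_l g_ij): [uu,u] = E_u/2 = 2, [uu,v] = F_u - E_v/2 = 37/12, [uv,u] = E_v/2 = -6, [uv,v] = G_u/2 = -25/36, [vv,u] = F_v - G_u/2 = -56/9, [vv,v] = G_v/2 = -59/6
Gamma^u_ij = (G*[ij,u] - F*[ij,v])/(EG - F^2), Gamma^v_ij = (E*[ij,v] - F*[ij,u])/(EG - F^2)
Gamma_uuu = 4862/17337, Gamma_uuv = -26290/17337, Gamma_uvv = -133172/156033, Gamma_vuu = 642/5779, Gamma_vuv = 2386/5779, Gamma_vvv = -6356/17337
X = (7/6, -5/2), Y = (-1/6, -5/4) at the point

Answer: (nabla_X Y)^u = 374971/208044, (nabla_X Y)^v = -272099/34674


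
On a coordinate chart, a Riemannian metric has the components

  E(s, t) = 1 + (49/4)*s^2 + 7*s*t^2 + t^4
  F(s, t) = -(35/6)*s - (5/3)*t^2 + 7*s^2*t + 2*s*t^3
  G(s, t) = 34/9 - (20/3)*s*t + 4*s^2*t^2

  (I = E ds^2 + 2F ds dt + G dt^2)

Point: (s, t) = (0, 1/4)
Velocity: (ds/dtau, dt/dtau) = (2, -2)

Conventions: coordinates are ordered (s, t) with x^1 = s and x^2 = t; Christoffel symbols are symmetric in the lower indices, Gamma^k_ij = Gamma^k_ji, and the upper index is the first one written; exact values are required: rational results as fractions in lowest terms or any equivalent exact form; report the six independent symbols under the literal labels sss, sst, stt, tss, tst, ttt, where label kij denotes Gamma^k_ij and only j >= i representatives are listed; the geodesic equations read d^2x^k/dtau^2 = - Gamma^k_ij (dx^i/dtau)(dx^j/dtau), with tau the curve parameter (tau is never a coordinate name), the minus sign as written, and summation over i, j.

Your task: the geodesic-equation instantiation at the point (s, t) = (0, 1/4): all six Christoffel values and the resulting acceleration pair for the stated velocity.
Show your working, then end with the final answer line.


E = 257/256, F = -5/48, G = 34/9 at the point
E_s = 7/16, E_t = 1/16, F_s = -557/96, F_t = -5/6, G_s = -5/3, G_t = 0
EG - F^2 = 8713/2304;  g^inv = (2304/8713) * [[34/9, 5/48], [5/48, 257/256]]
first-kind symbols [ij,l] = (1/2)(d_i g_jl + d_j g_il - d_l g_ij): [ss,s] = E_s/2 = 7/32, [ss,t] = F_s - E_t/2 = -35/6, [st,s] = E_t/2 = 1/32, [st,t] = G_s/2 = -5/6, [tt,s] = F_t - G_s/2 = 0, [tt,t] = G_t/2 = 0
Gamma^s_ij = (G*[ij,s] - F*[ij,t])/(EG - F^2), Gamma^t_ij = (E*[ij,t] - F*[ij,s])/(EG - F^2)
Gamma_sss = 504/8713, Gamma_sst = 72/8713, Gamma_stt = 0, Gamma_tss = -13440/8713, Gamma_tst = -1920/8713, Gamma_ttt = 0
d^2s/dtau^2 = -(Gamma_sss*(2)^2 + 2*Gamma_sst*(2)*(-2) + Gamma_stt*(-2)^2) = -1440/8713
d^2t/dtau^2 = -(Gamma_tss*(2)^2 + 2*Gamma_tst*(2)*(-2) + Gamma_ttt*(-2)^2) = 38400/8713

Answer: Gamma_sss = 504/8713, Gamma_sst = 72/8713, Gamma_stt = 0, Gamma_tss = -13440/8713, Gamma_tst = -1920/8713, Gamma_ttt = 0; accelerations (d^2s/dtau^2, d^2t/dtau^2) = (-1440/8713, 38400/8713)


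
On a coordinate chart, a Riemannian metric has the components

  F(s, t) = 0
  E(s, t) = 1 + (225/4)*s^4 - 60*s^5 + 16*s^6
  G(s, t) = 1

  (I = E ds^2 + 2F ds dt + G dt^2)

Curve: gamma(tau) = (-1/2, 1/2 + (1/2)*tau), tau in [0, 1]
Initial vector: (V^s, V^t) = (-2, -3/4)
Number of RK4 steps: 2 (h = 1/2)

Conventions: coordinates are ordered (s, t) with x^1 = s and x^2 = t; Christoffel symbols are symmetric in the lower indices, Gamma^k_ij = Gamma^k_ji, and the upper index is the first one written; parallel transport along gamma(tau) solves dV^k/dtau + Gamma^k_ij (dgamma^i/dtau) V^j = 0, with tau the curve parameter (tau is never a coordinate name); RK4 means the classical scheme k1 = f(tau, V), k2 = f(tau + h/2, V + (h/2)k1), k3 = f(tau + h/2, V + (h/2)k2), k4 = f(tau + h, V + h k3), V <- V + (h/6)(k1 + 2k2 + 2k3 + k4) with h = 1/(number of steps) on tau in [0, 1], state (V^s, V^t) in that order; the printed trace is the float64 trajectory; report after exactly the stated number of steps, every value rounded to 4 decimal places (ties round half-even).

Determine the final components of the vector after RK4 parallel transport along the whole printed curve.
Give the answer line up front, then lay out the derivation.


Answer: V^s = -2.0000, V^t = -0.7500

gamma'(tau) = (0, 1/2); f(tau, V)^k = -Gamma^k_ij(gamma(tau)) gamma'^i(tau) V^j; h = 1/2; intermediate values shown to 6 dp
curve data and Christoffel symbols at the stage parameters:
  tau = 0.000000: gamma = (-0.500000, 0.500000), gamma' = (0.000000, 0.500000); Gamma_sss = -3.755294, Gamma_sst = 0.000000, Gamma_stt = 0.000000, Gamma_tss = 0.000000, Gamma_tst = 0.000000, Gamma_ttt = 0.000000
  tau = 0.250000: gamma = (-0.500000, 0.625000), gamma' = (0.000000, 0.500000); Gamma_sss = -3.755294, Gamma_sst = 0.000000, Gamma_stt = 0.000000, Gamma_tss = 0.000000, Gamma_tst = 0.000000, Gamma_ttt = 0.000000
  tau = 0.500000: gamma = (-0.500000, 0.750000), gamma' = (0.000000, 0.500000); Gamma_sss = -3.755294, Gamma_sst = 0.000000, Gamma_stt = 0.000000, Gamma_tss = 0.000000, Gamma_tst = 0.000000, Gamma_ttt = 0.000000
  tau = 0.750000: gamma = (-0.500000, 0.875000), gamma' = (0.000000, 0.500000); Gamma_sss = -3.755294, Gamma_sst = 0.000000, Gamma_stt = 0.000000, Gamma_tss = 0.000000, Gamma_tst = 0.000000, Gamma_ttt = 0.000000
  tau = 1.000000: gamma = (-0.500000, 1.000000), gamma' = (0.000000, 0.500000); Gamma_sss = -3.755294, Gamma_sst = 0.000000, Gamma_stt = 0.000000, Gamma_tss = 0.000000, Gamma_tst = 0.000000, Gamma_ttt = 0.000000
step 0: V^s = -2.0000, V^t = -0.7500
step 1: k1 = (0.000000, 0.000000), k2 = (0.000000, 0.000000), k3 = (0.000000, 0.000000), k4 = (0.000000, 0.000000); V <- V + (h/6)(k1 + 2k2 + 2k3 + k4): V^s = -2.0000, V^t = -0.7500
step 2: k1 = (0.000000, 0.000000), k2 = (0.000000, 0.000000), k3 = (0.000000, 0.000000), k4 = (0.000000, 0.000000); V <- V + (h/6)(k1 + 2k2 + 2k3 + k4): V^s = -2.0000, V^t = -0.7500


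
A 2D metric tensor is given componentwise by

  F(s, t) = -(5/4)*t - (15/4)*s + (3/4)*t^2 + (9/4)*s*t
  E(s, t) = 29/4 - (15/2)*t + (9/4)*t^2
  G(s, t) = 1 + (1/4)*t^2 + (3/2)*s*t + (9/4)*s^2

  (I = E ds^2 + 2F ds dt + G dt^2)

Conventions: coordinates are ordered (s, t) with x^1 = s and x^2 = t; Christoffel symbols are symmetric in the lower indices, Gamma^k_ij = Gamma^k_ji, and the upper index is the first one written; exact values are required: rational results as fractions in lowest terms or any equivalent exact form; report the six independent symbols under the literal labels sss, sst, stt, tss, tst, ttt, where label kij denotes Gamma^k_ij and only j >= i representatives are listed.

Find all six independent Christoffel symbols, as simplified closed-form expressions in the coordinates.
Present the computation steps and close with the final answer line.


E = 29/4 - (15/2)*t + (9/4)*t^2; F = -(5/4)*t - (15/4)*s + (3/4)*t^2 + (9/4)*s*t; G = 1 + (1/4)*t^2 + (3/2)*s*t + (9/4)*s^2
Gamma^k_ij = (1/2) g^{kl} (d_i g_jl + d_j g_il - d_l g_ij), with g^inv = (1/(EG-F^2)) [[G, -F], [-F, E]]
first partials: E_s = 0, E_t = -15/2 + (9/2)*t, F_s = -15/4 + (9/4)*t, F_t = -5/4 + (3/2)*t + (9/4)*s, G_s = (3/2)*t + (9/2)*s, G_t = (1/2)*t + (3/2)*s
D = EG - F^2 = 29/4 - (15/2)*t + (5/2)*t^2 + (3/2)*s*t + (9/4)*s^2
expanded: Gamma^s_ss = (G E_s - 2F F_s + F E_t)/(2D), Gamma^s_st = (G E_t - F G_s)/(2D), Gamma^s_tt = (2G F_t - G G_s - F G_t)/(2D), Gamma^t_ss = (2E F_s - E E_t - F E_s)/(2D), Gamma^t_st = (E G_s - F E_t)/(2D), Gamma^t_tt = (E G_t - 2F F_t + F G_s)/(2D); substitute and cancel common factors

Answer: Gamma_sss = 0, Gamma_sst = (9*t - 15)/(9*s^2 + 6*s*t + 10*t^2 - 30*t + 29), Gamma_stt = (3*t - 5)/(9*s^2 + 6*s*t + 10*t^2 - 30*t + 29), Gamma_tss = 0, Gamma_tst = (9*s + 3*t)/(9*s^2 + 6*s*t + 10*t^2 - 30*t + 29), Gamma_ttt = (3*s + t)/(9*s^2 + 6*s*t + 10*t^2 - 30*t + 29)


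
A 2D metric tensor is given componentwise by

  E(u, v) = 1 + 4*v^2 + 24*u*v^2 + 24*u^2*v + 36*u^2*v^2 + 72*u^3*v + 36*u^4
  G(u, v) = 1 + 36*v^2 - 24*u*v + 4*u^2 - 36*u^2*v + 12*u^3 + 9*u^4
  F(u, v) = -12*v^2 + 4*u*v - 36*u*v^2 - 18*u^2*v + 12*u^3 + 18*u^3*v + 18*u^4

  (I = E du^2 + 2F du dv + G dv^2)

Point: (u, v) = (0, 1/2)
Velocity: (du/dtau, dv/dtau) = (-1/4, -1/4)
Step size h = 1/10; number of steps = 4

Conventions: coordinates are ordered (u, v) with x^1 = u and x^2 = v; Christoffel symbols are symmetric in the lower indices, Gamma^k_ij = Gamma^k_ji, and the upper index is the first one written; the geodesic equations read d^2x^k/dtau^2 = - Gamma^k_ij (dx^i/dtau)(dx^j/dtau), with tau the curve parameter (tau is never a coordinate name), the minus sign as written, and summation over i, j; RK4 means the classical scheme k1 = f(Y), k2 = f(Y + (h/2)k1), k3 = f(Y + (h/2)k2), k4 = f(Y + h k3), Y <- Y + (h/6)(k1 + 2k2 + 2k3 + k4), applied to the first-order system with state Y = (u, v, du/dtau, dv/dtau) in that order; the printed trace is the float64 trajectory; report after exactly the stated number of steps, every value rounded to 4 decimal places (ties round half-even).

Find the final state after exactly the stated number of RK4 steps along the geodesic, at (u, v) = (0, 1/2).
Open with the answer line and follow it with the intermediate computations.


Answer: u = -0.1000, v = 0.4000, du/dtau = -0.2491, dv/dtau = -0.2540

f(Y) = (du/dtau, dv/dtau, -Gamma^u_ij Y'^i Y'^j, -Gamma^v_ij Y'^i Y'^j) with the Gammas evaluated at the stage position; h = 0.100000; intermediate values shown to 6 dp
step 0: u = 0.0000, v = 0.5000, du/dtau = -0.2500, dv/dtau = -0.2500
step 1:
  k1: at (u, v) = (0.000000, 0.500000), (du/dtau, dv/dtau) = (-0.250000, -0.250000); Gamma_uuu = 0.272727, Gamma_uuv = 0.181818, Gamma_uvv = -0.545455, Gamma_vuu = -0.818182, Gamma_vuv = -0.545455, Gamma_vvv = 1.636364; k1 = (-0.250000, -0.250000, -0.005682, 0.017045)
  k2: at (u, v) = (-0.012500, 0.487500), (du/dtau, dv/dtau) = (-0.250284, -0.249148); Gamma_uuu = 0.246336, Gamma_uuv = 0.170882, Gamma_uvv = -0.532618, Gamma_vuu = -0.773467, Gamma_vuv = -0.536549, Gamma_vvv = 1.672361; k2 = (-0.250284, -0.249148, -0.003681, 0.011556)
  k3: at (u, v) = (-0.012514, 0.487543), (du/dtau, dv/dtau) = (-0.250184, -0.249422); Gamma_uuu = 0.246314, Gamma_uuv = 0.170854, Gamma_uvv = -0.532554, Gamma_vuu = -0.773437, Gamma_vuv = -0.536488, Gamma_vvv = 1.672245; k3 = (-0.250184, -0.249422, -0.003609, 0.011334)
  k4: at (u, v) = (-0.025018, 0.475058), (du/dtau, dv/dtau) = (-0.250361, -0.248867); Gamma_uuu = 0.221079, Gamma_uuv = 0.160373, Gamma_uvv = -0.520160, Gamma_vuu = -0.726068, Gamma_vuv = -0.526698, Gamma_vvv = 1.708312; k4 = (-0.250361, -0.248867, -0.001626, 0.005340)
  Y <- Y + (h/6)(k1 + 2k2 + 2k3 + k4): u = -0.0250, v = 0.4751, du/dtau = -0.2504, dv/dtau = -0.2489
step 2:
  k1: at (u, v) = (-0.025022, 0.475067), (du/dtau, dv/dtau) = (-0.250365, -0.248864); Gamma_uuu = 0.221075, Gamma_uuv = 0.160367, Gamma_uvv = -0.520147, Gamma_vuu = -0.726062, Gamma_vuv = -0.526685, Gamma_vvv = 1.708287; k1 = (-0.250365, -0.248864, -0.001627, 0.005344)
  k2: at (u, v) = (-0.037540, 0.462623), (du/dtau, dv/dtau) = (-0.250446, -0.248597); Gamma_uuu = 0.196995, Gamma_uuv = 0.150357, Gamma_uvv = -0.508316, Gamma_vuu = -0.676025, Gamma_vuv = -0.515978, Gamma_vvv = 1.744385; k2 = (-0.250446, -0.248597, 0.000336, -0.001151)
  k3: at (u, v) = (-0.037544, 0.462637), (du/dtau, dv/dtau) = (-0.250348, -0.248921); Gamma_uuu = 0.196990, Gamma_uuv = 0.150349, Gamma_uvv = -0.508298, Gamma_vuu = -0.676019, Gamma_vuv = -0.515959, Gamma_vvv = 1.744346; k3 = (-0.250348, -0.248921, 0.000410, -0.001408)
  k4: at (u, v) = (-0.050056, 0.450174), (du/dtau, dv/dtau) = (-0.250324, -0.249005); Gamma_uuu = 0.174083, Gamma_uuv = 0.140871, Gamma_uvv = -0.497292, Gamma_vuu = -0.623352, Gamma_vuv = -0.504429, Gamma_vvv = 1.780691; k4 = (-0.250324, -0.249005, 0.002364, -0.008464)
  Y <- Y + (h/6)(k1 + 2k2 + 2k3 + k4): u = -0.0501, v = 0.4502, du/dtau = -0.2503, dv/dtau = -0.2490
step 3:
  k1: at (u, v) = (-0.050060, 0.450185), (du/dtau, dv/dtau) = (-0.250328, -0.249001); Gamma_uuu = 0.174080, Gamma_uuv = 0.140866, Gamma_uvv = -0.497278, Gamma_vuu = -0.623348, Gamma_vuv = -0.504414, Gamma_vvv = 1.780660; k1 = (-0.250328, -0.249001, 0.002363, -0.008460)
  k2: at (u, v) = (-0.062576, 0.437735), (du/dtau, dv/dtau) = (-0.250210, -0.249424); Gamma_uuu = 0.152303, Gamma_uuv = 0.131924, Gamma_uvv = -0.487240, Gamma_vuu = -0.568028, Gamma_vuv = -0.492022, Gamma_vvv = 1.817207; k2 = (-0.250210, -0.249424, 0.004311, -0.016079)
  k3: at (u, v) = (-0.062570, 0.437714), (du/dtau, dv/dtau) = (-0.250112, -0.249805); Gamma_uuu = 0.152307, Gamma_uuv = 0.131934, Gamma_uvv = -0.487266, Gamma_vuu = -0.568032, Gamma_vuv = -0.492051, Gamma_vvv = 1.817274; k3 = (-0.250112, -0.249805, 0.004393, -0.016383)
  k4: at (u, v) = (-0.075071, 0.425204), (du/dtau, dv/dtau) = (-0.249888, -0.250640); Gamma_uuu = 0.131613, Gamma_uuv = 0.123575, Gamma_uvv = -0.478485, Gamma_vuu = -0.510049, Gamma_vuv = -0.478897, Gamma_vvv = 1.854302; k4 = (-0.249888, -0.250640, 0.006361, -0.024649)
  Y <- Y + (h/6)(k1 + 2k2 + 2k3 + k4): u = -0.0751, v = 0.4252, du/dtau = -0.2499, dv/dtau = -0.2506
step 4:
  k1: at (u, v) = (-0.075074, 0.425216), (du/dtau, dv/dtau) = (-0.249892, -0.250635); Gamma_uuu = 0.131612, Gamma_uuv = 0.123570, Gamma_uvv = -0.478471, Gamma_vuu = -0.510049, Gamma_vuv = -0.478881, Gamma_vvv = 1.854262; k1 = (-0.249892, -0.250635, 0.006359, -0.024644)
  k2: at (u, v) = (-0.087568, 0.412685), (du/dtau, dv/dtau) = (-0.249574, -0.251867); Gamma_uuu = 0.111914, Gamma_uuv = 0.115785, Gamma_uvv = -0.471120, Gamma_vuu = -0.449371, Gamma_vuv = -0.464916, Gamma_vvv = 1.891709; k2 = (-0.249574, -0.251867, 0.008359, -0.033566)
  k3: at (u, v) = (-0.087553, 0.412623), (du/dtau, dv/dtau) = (-0.249474, -0.252313); Gamma_uuu = 0.111917, Gamma_uuv = 0.115810, Gamma_uvv = -0.471193, Gamma_vuu = -0.449364, Gamma_vuv = -0.464996, Gamma_vvv = 1.891915; k3 = (-0.249474, -0.252313, 0.008452, -0.033937)
  k4: at (u, v) = (-0.100021, 0.399985), (du/dtau, dv/dtau) = (-0.249047, -0.254029); Gamma_uuu = 0.093095, Gamma_uuv = 0.108632, Gamma_uvv = -0.465609, Gamma_vuu = -0.385914, Gamma_vuv = -0.450321, Gamma_vvv = 1.930124; k4 = (-0.249047, -0.254029, 0.010527, -0.043637)
  Y <- Y + (h/6)(k1 + 2k2 + 2k3 + k4): u = -0.1000, v = 0.4000, du/dtau = -0.2491, dv/dtau = -0.2540


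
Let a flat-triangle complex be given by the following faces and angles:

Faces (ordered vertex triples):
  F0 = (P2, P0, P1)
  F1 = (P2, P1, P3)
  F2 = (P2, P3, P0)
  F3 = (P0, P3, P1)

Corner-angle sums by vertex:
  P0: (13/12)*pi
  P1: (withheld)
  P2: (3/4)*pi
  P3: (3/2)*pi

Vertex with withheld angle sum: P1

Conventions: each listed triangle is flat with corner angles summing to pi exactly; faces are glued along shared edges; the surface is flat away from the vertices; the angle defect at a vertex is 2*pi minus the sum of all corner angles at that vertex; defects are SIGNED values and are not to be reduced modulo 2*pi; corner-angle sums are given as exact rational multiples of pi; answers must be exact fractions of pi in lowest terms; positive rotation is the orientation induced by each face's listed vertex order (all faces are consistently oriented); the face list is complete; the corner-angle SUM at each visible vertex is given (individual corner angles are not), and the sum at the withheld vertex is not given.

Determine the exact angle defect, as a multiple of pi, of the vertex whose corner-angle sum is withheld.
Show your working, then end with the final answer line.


V = 4, E = 6, F = 4; chi = V - E + F = 2
Gauss-Bonnet: total defect = 2*pi*chi = 4*pi; visible defects sum to (8/3)*pi

Answer: defect(P1) = (4/3)*pi


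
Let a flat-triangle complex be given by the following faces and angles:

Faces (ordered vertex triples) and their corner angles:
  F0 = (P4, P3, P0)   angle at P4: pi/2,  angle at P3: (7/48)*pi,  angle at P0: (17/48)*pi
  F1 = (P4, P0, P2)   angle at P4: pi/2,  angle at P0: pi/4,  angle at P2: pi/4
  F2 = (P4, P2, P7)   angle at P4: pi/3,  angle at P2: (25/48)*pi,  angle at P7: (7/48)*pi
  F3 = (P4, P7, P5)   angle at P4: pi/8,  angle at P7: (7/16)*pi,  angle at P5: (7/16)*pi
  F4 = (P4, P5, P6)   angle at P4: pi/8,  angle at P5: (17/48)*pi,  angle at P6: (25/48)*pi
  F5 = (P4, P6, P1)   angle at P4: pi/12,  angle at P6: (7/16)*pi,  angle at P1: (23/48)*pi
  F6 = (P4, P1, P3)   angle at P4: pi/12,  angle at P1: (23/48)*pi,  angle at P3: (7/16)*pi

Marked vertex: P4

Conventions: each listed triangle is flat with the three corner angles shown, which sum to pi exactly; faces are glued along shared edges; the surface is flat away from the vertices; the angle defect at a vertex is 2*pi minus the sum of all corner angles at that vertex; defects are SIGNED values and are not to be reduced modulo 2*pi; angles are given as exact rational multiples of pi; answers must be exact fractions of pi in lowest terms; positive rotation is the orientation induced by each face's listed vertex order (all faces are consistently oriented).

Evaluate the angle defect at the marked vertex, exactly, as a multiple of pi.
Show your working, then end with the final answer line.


Sum of corner angles at P4: (7/4)*pi
defect = 2*pi - (7/4)*pi

Answer: defect(P4) = pi/4


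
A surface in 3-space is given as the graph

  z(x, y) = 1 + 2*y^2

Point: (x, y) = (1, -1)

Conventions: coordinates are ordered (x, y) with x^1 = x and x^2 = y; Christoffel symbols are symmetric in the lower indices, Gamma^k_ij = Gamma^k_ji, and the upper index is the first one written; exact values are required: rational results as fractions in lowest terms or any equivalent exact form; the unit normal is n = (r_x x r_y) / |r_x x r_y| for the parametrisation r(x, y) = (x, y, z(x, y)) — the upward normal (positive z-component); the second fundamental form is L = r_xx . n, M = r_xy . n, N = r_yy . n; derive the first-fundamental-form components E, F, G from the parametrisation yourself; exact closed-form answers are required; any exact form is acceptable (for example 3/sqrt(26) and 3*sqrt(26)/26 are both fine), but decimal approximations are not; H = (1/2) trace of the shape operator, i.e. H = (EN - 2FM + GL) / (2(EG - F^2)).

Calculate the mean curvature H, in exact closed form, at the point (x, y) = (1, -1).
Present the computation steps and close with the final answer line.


z_x = 0, z_y = -4, z_xx = 0, z_xy = 0, z_yy = 4
E = 1, F = 0, G = 17; answer radicand W^2 = 17
unnormalised second-form numerators: l = 0, m = 0, n = 4; L = l/sqrt(17), and similarly M = m/sqrt(W^2), N = n/sqrt(W^2)
H = (E*n - 2*F*m + G*l) / (2*(EG - F^2)*sqrt(W^2)); E*n - 2*F*m + G*l = 4, EG - F^2 = 17, so H = (2/17)/sqrt(17)

Answer: H = 2*sqrt(17)/289


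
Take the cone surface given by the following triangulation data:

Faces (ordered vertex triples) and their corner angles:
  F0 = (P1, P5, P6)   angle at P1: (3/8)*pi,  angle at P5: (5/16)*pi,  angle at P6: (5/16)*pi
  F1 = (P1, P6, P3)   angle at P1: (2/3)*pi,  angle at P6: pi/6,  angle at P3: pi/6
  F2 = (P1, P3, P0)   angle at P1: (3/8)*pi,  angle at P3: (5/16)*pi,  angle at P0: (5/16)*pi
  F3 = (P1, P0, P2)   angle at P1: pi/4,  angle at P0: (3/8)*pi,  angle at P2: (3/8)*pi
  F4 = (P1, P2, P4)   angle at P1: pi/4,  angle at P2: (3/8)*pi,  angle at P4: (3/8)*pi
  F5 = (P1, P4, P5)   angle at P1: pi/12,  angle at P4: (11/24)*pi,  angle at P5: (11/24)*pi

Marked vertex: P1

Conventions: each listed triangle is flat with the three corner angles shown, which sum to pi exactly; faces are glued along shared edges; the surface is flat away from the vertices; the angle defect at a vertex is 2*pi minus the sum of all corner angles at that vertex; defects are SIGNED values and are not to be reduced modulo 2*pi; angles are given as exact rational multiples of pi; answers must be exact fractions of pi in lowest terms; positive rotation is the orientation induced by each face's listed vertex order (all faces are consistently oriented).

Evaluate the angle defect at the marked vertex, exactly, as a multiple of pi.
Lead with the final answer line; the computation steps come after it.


Answer: defect(P1) = 0

Sum of corner angles at P1: 2*pi
defect = 2*pi - 2*pi


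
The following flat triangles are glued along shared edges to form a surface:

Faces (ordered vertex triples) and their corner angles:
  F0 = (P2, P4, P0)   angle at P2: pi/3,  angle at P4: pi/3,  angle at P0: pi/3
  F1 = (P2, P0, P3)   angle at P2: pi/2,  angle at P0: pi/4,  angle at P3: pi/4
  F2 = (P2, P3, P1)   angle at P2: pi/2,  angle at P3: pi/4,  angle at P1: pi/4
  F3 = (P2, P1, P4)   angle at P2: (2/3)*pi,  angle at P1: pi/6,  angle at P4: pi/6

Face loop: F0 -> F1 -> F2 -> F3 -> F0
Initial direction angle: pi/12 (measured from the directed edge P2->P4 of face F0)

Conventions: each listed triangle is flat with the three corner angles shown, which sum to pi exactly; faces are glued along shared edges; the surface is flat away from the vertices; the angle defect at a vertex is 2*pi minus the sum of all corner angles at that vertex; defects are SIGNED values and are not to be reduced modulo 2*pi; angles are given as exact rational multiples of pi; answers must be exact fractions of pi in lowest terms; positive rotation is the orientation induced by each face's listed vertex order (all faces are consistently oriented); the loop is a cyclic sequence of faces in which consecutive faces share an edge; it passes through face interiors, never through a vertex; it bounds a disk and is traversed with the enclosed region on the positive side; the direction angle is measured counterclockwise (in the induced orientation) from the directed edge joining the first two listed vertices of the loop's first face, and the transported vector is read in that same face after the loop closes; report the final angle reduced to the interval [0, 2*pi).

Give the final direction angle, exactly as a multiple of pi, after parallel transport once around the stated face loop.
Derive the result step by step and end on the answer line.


enclosed vertex P2: corner angles sum to 2*pi, defect = 2*pi - 2*pi = 0
transport around the loop rotates by the sum of enclosed defects; add to the initial angle mod 2*pi
final angle = pi/12 + 0 = pi/12 (mod 2*pi)

Answer: final direction angle = pi/12


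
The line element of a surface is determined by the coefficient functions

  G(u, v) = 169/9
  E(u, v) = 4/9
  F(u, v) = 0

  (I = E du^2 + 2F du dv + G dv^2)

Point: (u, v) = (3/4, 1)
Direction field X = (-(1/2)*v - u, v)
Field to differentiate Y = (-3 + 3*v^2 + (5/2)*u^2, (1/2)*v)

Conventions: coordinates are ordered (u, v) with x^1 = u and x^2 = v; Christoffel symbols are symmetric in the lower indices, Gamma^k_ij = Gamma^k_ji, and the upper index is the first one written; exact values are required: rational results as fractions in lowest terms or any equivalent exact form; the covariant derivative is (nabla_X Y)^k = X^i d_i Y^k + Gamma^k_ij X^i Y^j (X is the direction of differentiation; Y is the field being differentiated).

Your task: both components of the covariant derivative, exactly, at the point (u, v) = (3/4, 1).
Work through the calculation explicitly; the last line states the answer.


E = 4/9, F = 0, G = 169/9 at the point
E_u = 0, E_v = 0, F_u = 0, F_v = 0, G_u = 0, G_v = 0
EG - F^2 = 676/81;  g^inv = (81/676) * [[169/9, 0], [0, 4/9]]
first-kind symbols [ij,l] = (1/2)(d_i g_jl + d_j g_il - d_l g_ij): [uu,u] = E_u/2 = 0, [uu,v] = F_u - E_v/2 = 0, [uv,u] = E_v/2 = 0, [uv,v] = G_u/2 = 0, [vv,u] = F_v - G_u/2 = 0, [vv,v] = G_v/2 = 0
Gamma^u_ij = (G*[ij,u] - F*[ij,v])/(EG - F^2), Gamma^v_ij = (E*[ij,v] - F*[ij,u])/(EG - F^2)
Gamma_uuu = 0, Gamma_uuv = 0, Gamma_uvv = 0, Gamma_vuu = 0, Gamma_vuv = 0, Gamma_vvv = 0
X = (-5/4, 1), Y = (45/32, 1/2) at the point

Answer: (nabla_X Y)^u = 21/16, (nabla_X Y)^v = 1/2


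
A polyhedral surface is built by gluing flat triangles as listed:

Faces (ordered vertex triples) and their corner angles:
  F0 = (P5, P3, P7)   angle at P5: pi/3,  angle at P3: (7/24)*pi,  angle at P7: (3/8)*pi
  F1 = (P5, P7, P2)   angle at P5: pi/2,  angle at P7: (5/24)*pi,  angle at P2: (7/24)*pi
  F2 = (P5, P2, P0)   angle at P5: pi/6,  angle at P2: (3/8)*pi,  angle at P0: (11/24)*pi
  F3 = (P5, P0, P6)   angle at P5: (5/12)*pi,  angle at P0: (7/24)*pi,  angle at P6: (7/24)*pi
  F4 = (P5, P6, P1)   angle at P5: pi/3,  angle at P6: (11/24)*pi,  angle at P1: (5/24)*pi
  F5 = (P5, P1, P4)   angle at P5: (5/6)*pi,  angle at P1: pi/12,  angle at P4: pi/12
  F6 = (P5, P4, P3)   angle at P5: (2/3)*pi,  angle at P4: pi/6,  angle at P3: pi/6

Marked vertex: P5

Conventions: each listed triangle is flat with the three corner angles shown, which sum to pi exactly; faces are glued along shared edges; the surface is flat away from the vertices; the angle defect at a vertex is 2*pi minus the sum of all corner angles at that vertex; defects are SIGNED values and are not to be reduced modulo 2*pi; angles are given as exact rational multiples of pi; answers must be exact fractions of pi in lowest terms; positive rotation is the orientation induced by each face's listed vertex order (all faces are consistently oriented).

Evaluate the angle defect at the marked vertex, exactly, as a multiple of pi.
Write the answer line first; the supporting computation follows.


Answer: defect(P5) = (-5/4)*pi

Sum of corner angles at P5: (13/4)*pi
defect = 2*pi - (13/4)*pi


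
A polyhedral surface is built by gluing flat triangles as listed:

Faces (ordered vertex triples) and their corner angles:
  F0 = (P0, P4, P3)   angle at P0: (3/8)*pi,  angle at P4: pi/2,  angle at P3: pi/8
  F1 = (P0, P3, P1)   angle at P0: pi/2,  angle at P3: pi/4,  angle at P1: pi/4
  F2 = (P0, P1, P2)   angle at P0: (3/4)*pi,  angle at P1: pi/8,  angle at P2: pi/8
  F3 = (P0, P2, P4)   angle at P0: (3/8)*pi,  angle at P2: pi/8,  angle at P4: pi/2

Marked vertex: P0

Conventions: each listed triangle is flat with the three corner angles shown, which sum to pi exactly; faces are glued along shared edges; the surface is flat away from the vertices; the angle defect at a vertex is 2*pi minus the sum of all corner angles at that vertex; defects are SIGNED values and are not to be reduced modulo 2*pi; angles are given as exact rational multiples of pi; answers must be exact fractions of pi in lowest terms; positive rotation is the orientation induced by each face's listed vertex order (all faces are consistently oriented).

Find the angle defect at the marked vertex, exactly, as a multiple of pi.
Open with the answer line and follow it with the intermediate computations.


Answer: defect(P0) = 0

Sum of corner angles at P0: 2*pi
defect = 2*pi - 2*pi


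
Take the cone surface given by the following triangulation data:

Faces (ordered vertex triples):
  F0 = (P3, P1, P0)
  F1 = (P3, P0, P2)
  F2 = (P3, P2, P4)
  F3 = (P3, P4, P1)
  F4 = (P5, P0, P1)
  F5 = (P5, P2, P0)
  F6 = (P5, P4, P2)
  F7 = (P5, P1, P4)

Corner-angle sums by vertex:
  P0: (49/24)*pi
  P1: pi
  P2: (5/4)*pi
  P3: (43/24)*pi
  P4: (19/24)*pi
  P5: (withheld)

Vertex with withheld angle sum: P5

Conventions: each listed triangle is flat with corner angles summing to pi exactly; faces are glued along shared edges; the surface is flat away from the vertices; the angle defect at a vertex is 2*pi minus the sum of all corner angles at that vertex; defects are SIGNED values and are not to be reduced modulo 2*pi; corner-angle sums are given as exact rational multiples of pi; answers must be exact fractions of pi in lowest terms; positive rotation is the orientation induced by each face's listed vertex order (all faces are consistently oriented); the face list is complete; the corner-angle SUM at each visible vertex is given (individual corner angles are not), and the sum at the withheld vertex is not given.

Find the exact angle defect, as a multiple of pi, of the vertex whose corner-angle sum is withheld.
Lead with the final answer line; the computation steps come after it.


Answer: defect(P5) = (7/8)*pi

V = 6, E = 12, F = 8; chi = V - E + F = 2
Gauss-Bonnet: total defect = 2*pi*chi = 4*pi; visible defects sum to (25/8)*pi


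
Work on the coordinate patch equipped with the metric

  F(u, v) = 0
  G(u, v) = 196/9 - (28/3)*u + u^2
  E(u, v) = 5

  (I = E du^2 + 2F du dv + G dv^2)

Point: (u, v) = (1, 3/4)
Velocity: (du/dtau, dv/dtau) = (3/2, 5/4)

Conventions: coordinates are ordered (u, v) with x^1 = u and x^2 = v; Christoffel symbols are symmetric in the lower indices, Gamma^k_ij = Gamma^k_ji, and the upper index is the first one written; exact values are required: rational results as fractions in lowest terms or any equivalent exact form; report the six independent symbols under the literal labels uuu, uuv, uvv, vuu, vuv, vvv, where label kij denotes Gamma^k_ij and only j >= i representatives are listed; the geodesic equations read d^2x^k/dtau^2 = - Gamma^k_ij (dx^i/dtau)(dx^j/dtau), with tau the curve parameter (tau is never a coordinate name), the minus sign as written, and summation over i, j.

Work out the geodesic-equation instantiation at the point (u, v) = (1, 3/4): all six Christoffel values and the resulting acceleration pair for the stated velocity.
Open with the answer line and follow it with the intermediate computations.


Answer: Gamma_uuu = 0, Gamma_uuv = 0, Gamma_uvv = 11/15, Gamma_vuu = 0, Gamma_vuv = -3/11, Gamma_vvv = 0; accelerations (d^2u/dtau^2, d^2v/dtau^2) = (-55/48, 45/44)

E = 5, F = 0, G = 121/9 at the point
E_u = 0, E_v = 0, F_u = 0, F_v = 0, G_u = -22/3, G_v = 0
EG - F^2 = 605/9;  g^inv = (9/605) * [[121/9, 0], [0, 5]]
first-kind symbols [ij,l] = (1/2)(d_i g_jl + d_j g_il - d_l g_ij): [uu,u] = E_u/2 = 0, [uu,v] = F_u - E_v/2 = 0, [uv,u] = E_v/2 = 0, [uv,v] = G_u/2 = -11/3, [vv,u] = F_v - G_u/2 = 11/3, [vv,v] = G_v/2 = 0
Gamma^u_ij = (G*[ij,u] - F*[ij,v])/(EG - F^2), Gamma^v_ij = (E*[ij,v] - F*[ij,u])/(EG - F^2)
Gamma_uuu = 0, Gamma_uuv = 0, Gamma_uvv = 11/15, Gamma_vuu = 0, Gamma_vuv = -3/11, Gamma_vvv = 0
d^2u/dtau^2 = -(Gamma_uuu*(3/2)^2 + 2*Gamma_uuv*(3/2)*(5/4) + Gamma_uvv*(5/4)^2) = -55/48
d^2v/dtau^2 = -(Gamma_vuu*(3/2)^2 + 2*Gamma_vuv*(3/2)*(5/4) + Gamma_vvv*(5/4)^2) = 45/44


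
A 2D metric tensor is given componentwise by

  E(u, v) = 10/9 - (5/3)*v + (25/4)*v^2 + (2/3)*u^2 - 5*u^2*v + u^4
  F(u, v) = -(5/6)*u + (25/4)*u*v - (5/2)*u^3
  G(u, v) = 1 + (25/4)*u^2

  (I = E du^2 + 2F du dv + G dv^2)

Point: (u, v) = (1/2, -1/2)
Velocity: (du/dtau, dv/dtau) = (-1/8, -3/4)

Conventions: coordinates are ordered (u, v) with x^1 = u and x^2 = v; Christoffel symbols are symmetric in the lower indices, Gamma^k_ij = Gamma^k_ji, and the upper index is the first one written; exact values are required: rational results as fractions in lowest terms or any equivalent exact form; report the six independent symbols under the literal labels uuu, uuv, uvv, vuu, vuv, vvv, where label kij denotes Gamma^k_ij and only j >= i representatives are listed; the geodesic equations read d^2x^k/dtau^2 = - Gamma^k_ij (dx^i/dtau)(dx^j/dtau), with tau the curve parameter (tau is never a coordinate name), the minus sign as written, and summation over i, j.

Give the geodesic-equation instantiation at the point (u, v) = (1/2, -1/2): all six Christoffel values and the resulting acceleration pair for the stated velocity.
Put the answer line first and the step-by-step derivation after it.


Answer: Gamma_uuu = 264/853, Gamma_uuv = -660/853, Gamma_uvv = 0, Gamma_vuu = -180/853, Gamma_vuv = 450/853, Gamma_vvv = 0; accelerations (d^2u/dtau^2, d^2v/dtau^2) = (957/6824, -1305/13648)

E = 157/36, F = -55/24, G = 41/16 at the point
E_u = 11/3, E_v = -55/6, F_u = -35/6, F_v = 25/8, G_u = 25/4, G_v = 0
EG - F^2 = 853/144;  g^inv = (144/853) * [[41/16, 55/24], [55/24, 157/36]]
first-kind symbols [ij,l] = (1/2)(d_i g_jl + d_j g_il - d_l g_ij): [uu,u] = E_u/2 = 11/6, [uu,v] = F_u - E_v/2 = -5/4, [uv,u] = E_v/2 = -55/12, [uv,v] = G_u/2 = 25/8, [vv,u] = F_v - G_u/2 = 0, [vv,v] = G_v/2 = 0
Gamma^u_ij = (G*[ij,u] - F*[ij,v])/(EG - F^2), Gamma^v_ij = (E*[ij,v] - F*[ij,u])/(EG - F^2)
Gamma_uuu = 264/853, Gamma_uuv = -660/853, Gamma_uvv = 0, Gamma_vuu = -180/853, Gamma_vuv = 450/853, Gamma_vvv = 0
d^2u/dtau^2 = -(Gamma_uuu*(-1/8)^2 + 2*Gamma_uuv*(-1/8)*(-3/4) + Gamma_uvv*(-3/4)^2) = 957/6824
d^2v/dtau^2 = -(Gamma_vuu*(-1/8)^2 + 2*Gamma_vuv*(-1/8)*(-3/4) + Gamma_vvv*(-3/4)^2) = -1305/13648


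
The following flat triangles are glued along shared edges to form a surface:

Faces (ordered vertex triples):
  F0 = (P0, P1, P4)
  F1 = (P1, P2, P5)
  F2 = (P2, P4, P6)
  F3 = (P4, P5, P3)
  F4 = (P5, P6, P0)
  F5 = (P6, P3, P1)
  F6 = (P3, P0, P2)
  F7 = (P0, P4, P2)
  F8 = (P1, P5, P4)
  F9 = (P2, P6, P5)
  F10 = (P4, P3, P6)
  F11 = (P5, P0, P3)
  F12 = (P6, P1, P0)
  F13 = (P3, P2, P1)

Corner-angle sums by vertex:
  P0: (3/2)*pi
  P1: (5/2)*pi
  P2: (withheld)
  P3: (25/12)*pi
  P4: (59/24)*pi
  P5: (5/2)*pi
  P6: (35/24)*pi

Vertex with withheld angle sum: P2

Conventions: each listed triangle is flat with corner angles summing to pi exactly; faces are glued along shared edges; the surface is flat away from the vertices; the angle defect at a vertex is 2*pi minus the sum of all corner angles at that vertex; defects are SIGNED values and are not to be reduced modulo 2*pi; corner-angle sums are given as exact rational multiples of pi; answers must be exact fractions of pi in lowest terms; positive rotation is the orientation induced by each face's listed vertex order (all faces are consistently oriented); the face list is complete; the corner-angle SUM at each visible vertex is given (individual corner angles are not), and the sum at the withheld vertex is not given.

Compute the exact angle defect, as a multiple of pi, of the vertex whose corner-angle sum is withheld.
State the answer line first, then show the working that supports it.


Answer: defect(P2) = pi/2

V = 7, E = 21, F = 14; chi = V - E + F = 0
Gauss-Bonnet: total defect = 2*pi*chi = 0; visible defects sum to -pi/2
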